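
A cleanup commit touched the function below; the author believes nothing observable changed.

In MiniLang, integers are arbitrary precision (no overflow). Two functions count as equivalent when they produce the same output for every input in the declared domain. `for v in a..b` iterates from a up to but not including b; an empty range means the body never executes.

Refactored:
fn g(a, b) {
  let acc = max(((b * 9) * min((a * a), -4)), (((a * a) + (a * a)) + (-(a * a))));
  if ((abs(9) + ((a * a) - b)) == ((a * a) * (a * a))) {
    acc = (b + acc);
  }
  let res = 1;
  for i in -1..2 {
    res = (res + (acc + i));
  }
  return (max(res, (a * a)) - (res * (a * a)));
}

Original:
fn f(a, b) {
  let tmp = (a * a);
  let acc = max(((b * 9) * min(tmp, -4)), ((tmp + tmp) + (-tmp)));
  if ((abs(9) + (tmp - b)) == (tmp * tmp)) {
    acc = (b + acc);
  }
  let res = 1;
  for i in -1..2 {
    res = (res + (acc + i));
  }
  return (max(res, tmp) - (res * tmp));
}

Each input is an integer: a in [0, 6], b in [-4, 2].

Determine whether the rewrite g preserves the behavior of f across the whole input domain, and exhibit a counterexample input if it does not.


The two versions differ — the changes include local variable names differ; and arithmetic usage differs; and statement counts differ.
Tracing a=0, b=0: f: tmp := 0 | acc := 0 | ((abs(9) + (tmp - b)) == (tmp * tmp)): false | res := 1 | iter i=-1: | res := 0 | iter i=0: | res := 0 | iter i=1: | res := 1 | result 1 | g: acc := 0 | ((abs(9) + ((a * a) - b)) == ((a * a) * (a * a))): false | res := 1 | iter i=-1: | res := 0 | iter i=0: | res := 0 | iter i=1: | res := 1 | result 1 — matching result 1.
Checked all 49 inputs in the declared domain: the outputs agree on every one.
verdict: equivalent


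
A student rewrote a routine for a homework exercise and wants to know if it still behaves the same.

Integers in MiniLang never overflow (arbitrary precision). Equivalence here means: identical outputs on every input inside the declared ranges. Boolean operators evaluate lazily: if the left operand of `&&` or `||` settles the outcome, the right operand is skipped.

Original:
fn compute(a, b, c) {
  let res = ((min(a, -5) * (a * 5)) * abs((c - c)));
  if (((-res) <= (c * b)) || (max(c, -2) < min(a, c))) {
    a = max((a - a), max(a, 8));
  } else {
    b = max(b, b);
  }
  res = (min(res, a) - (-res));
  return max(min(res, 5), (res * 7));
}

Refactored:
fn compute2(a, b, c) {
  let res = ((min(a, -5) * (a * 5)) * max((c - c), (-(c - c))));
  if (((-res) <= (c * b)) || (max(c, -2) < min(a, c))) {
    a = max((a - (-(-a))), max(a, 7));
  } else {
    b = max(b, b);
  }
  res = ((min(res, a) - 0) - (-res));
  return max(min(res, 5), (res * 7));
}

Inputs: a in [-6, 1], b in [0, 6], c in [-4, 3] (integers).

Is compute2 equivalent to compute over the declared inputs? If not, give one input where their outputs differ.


The edit looks behavioral (`8` became `7`), but over these ranges it never changes the outcome.
One worked example (a=-1, b=1, c=-1) — compute: res=0, then (((-res) <= (c * b)) || (max(c, -2) < min(a, c))) is false, then b=1, then res=-1, then returns -1; compute2: res=0, then (((-res) <= (c * b)) || (max(c, -2) < min(a, c))) is false, then b=1, then res=-1, then returns -1; agreement on -1.
Across all 448 domain points the two functions coincide.
verdict: equivalent


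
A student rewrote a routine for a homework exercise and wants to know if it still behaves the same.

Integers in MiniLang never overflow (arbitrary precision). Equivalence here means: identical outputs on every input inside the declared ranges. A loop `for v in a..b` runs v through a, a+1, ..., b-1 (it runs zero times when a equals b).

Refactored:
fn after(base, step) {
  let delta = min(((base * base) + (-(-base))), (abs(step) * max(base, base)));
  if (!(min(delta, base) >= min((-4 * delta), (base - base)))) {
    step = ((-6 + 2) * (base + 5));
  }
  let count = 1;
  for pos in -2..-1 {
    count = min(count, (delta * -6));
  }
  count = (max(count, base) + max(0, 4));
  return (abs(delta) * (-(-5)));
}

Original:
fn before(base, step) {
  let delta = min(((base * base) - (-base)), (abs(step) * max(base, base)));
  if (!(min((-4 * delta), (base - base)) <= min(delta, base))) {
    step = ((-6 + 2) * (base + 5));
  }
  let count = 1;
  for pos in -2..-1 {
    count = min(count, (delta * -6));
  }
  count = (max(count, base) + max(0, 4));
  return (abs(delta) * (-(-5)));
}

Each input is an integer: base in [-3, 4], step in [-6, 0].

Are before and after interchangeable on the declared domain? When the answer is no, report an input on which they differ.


Side by side, the visible changes include: arithmetic usage differs; also comparison usage differs.
Spot check at base=4, step=-1 — before: delta becomes 4; next (!(min((-4 * delta), (base - base)) <= min(delta, base))) evaluates to false; next count becomes 1; next at pos=-2:; next count becomes -24; next count becomes 8; next final value 20. after: delta becomes 4; next (!(min(delta, base) >= min((-4 * delta), (base - base)))) evaluates to false; next count becomes 1; next at pos=-2:; next count becomes -24; next count becomes 8; next final value 20. Both give 20.
Sweeping the whole domain (56 inputs) finds no disagreement.
verdict: equivalent


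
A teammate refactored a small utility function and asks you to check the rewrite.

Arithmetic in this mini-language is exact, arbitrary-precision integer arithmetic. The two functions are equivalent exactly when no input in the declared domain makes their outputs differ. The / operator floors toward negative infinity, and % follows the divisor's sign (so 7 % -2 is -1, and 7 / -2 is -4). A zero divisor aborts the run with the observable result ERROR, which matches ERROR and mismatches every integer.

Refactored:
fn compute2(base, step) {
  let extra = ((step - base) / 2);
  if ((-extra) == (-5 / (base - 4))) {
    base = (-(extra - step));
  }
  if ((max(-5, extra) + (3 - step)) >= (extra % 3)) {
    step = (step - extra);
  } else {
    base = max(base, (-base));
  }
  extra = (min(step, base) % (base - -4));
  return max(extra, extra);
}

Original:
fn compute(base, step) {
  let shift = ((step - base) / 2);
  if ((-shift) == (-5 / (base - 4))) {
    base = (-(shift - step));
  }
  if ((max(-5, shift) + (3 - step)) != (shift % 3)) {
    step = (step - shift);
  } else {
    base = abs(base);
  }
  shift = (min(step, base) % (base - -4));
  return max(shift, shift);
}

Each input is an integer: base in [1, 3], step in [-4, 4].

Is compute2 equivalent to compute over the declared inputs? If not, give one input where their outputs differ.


Run the pair on base=1, step=0.
compute: shift=-1, then ((-shift) == (-5 / (base - 4))) is true, then base=1, then ((max(-5, shift) + (3 - step)) != (shift % 3)) is false, then base=1, then shift=0, then returns 0
compute2: extra=-1, then ((-extra) == (-5 / (base - 4))) is true, then base=1, then ((max(-5, extra) + (3 - step)) >= (extra % 3)) is true, then step=1, then extra=1, then returns 1
0 vs 1 — the two versions disagree here.
verdict: not equivalent; witness: base=1, step=0


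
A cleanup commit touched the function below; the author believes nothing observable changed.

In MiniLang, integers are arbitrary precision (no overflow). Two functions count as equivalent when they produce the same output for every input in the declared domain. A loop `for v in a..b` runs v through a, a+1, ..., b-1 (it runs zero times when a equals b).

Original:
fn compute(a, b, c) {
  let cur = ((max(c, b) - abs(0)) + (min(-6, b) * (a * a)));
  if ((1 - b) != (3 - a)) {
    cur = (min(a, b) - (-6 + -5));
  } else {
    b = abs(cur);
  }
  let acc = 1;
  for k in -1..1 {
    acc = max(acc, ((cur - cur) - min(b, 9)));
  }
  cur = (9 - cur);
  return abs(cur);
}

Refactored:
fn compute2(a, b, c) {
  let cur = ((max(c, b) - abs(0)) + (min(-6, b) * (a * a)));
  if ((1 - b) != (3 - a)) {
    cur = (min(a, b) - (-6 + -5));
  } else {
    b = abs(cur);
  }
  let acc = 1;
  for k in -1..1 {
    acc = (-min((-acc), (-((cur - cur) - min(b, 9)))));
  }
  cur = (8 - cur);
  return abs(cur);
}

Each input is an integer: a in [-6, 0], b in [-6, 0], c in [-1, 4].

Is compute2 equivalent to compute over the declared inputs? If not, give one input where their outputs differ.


Not equivalent: a=-6, b=-6, c=-1 separates them (4 vs 3).
compute: cur := -217 | ((1 - b) != (3 - a)): true | cur := 5 | acc := 1 | iter k=-1: | acc := 6 | iter k=0: | acc := 6 | cur := 4 | result 4
compute2: cur := -217 | ((1 - b) != (3 - a)): true | cur := 5 | acc := 1 | iter k=-1: | acc := 6 | iter k=0: | acc := 6 | cur := 3 | result 3
verdict: not equivalent; witness: a=-6, b=-6, c=-1


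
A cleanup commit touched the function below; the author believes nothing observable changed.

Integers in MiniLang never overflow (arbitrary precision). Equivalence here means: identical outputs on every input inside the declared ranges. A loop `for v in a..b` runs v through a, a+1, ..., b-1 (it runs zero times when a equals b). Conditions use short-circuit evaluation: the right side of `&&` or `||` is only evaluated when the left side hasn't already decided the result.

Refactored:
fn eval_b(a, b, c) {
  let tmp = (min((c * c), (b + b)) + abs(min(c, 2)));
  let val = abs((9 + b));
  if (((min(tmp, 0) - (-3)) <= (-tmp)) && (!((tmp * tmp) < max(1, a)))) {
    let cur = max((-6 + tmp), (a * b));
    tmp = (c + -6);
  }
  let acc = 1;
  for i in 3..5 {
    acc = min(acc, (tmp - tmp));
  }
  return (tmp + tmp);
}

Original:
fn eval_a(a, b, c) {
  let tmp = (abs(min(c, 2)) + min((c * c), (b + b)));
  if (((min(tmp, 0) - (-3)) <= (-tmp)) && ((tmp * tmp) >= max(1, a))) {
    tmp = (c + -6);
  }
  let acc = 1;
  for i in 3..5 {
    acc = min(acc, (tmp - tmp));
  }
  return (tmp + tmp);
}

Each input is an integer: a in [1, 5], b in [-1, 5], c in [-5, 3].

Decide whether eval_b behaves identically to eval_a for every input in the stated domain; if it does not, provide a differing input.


Behavior is preserved: although comparison usage differs, local variable names differ, constant usage differs, statement counts differ, min/max/abs usage differs, arithmetic usage differs, boolean connective usage differs, the outputs never diverge.
Tracing a=4, b=1, c=-5: eval_a: tmp = 7; (((min(tmp, 0) - (-3)) <= (-tmp)) && ((tmp * tmp) >= max(1, a))) -> false; acc = 1; [i=3]; acc = 0; [i=4]; acc = 0; return 14 | eval_b: tmp = 7; val = 10; (((min(tmp, 0) - (-3)) <= (-tmp)) && (!((tmp * tmp) < max(1, a)))) -> false; acc = 1; [i=3]; acc = 0; [i=4]; acc = 0; return 14 — matching result 14.
An exhaustive pass over the 315 declared inputs shows identical outputs.
verdict: equivalent


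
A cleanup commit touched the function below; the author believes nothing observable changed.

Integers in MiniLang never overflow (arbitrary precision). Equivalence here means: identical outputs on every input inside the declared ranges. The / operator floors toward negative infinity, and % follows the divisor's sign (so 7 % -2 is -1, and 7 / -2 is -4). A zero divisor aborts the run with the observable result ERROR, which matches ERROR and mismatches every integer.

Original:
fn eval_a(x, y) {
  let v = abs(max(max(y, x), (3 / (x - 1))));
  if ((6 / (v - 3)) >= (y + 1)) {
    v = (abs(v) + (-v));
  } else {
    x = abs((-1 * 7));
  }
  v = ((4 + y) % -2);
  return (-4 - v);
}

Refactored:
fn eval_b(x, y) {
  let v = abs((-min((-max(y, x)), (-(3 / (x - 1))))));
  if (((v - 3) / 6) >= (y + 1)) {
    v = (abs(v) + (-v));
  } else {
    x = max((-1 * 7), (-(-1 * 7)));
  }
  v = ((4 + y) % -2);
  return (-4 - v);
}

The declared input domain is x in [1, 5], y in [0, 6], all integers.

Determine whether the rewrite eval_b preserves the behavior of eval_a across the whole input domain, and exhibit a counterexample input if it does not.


Evaluate both at x=2, y=0.
eval_a: v becomes 3; next hits division by zero so the output is ERROR
eval_b: v becomes 3; next (((v - 3) / 6) >= (y + 1)) evaluates to false; next x becomes 7; next v becomes 0; next final value -4
ERROR against -4: the behavior changed.
verdict: not equivalent; witness: x=2, y=0


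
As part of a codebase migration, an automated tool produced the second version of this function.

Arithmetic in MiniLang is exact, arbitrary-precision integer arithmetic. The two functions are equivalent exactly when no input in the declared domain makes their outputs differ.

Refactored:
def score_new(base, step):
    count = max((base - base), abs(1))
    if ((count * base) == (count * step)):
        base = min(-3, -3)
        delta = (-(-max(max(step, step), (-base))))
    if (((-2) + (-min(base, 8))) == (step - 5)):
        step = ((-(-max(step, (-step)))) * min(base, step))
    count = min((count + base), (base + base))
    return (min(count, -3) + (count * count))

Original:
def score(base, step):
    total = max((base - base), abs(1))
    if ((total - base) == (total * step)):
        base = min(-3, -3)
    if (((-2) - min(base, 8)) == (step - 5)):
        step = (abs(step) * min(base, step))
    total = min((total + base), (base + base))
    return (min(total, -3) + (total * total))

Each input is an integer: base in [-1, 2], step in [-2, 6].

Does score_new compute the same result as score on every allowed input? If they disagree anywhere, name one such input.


Evaluate both at base=-1, step=-1.
score: total = 1; ((total - base) == (total * step)) -> false; (((-2) - min(base, 8)) == (step - 5)) -> false; total = -2; return 1
score_new: count = 1; ((count * base) == (count * step)) -> true; base = -3; delta = 3; (((-2) + (-min(base, 8))) == (step - 5)) -> false; count = -6; return 30
1 and 30 differ, so these are not the same function on this domain.
verdict: not equivalent; witness: base=-1, step=-1


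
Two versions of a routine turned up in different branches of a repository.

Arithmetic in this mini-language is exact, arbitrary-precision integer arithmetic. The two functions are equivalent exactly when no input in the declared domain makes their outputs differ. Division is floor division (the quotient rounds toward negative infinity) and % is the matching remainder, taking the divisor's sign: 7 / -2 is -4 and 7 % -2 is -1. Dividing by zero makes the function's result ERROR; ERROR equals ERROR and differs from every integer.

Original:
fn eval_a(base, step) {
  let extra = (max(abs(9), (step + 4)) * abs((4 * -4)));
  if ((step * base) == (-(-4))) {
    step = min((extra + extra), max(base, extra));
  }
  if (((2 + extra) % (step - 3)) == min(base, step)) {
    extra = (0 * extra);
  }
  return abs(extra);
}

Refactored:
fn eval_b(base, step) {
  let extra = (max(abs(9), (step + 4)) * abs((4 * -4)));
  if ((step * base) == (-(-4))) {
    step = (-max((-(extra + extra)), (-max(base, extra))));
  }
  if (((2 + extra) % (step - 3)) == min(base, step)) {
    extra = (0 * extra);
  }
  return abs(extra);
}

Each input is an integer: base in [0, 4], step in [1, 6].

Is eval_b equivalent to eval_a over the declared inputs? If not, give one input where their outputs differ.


Comparing the listings, the differences include: min/max/abs usage differs.
One worked example (base=2, step=1) — eval_a: extra becomes 144; next ((step * base) == (-(-4))) evaluates to false; next (((2 + extra) % (step - 3)) == min(base, step)) evaluates to false; next final value 144; eval_b: extra becomes 144; next ((step * base) == (-(-4))) evaluates to false; next (((2 + extra) % (step - 3)) == min(base, step)) evaluates to false; next final value 144; agreement on 144.
Across all 30 domain points the two functions coincide.
verdict: equivalent


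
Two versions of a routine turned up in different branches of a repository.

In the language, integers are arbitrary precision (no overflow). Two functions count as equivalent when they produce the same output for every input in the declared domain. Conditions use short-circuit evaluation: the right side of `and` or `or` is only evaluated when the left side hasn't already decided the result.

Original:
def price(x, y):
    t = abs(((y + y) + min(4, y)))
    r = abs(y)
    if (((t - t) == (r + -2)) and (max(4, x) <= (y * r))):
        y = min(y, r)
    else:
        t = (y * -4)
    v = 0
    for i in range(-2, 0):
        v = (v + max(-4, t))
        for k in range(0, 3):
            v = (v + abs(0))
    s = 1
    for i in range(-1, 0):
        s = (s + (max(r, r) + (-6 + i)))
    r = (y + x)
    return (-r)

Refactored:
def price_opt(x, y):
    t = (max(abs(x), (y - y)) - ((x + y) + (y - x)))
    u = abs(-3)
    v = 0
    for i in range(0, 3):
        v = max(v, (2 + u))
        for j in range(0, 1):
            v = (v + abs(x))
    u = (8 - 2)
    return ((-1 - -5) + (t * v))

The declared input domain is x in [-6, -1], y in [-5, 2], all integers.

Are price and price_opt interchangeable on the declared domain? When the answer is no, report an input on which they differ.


These are not equivalent — on x=-6, y=-5 the outputs split (11 vs 372).
price: t becomes 15; next r becomes 5; next (((t - t) == (r + -2)) and (max(4, x) <= (y * r))) evaluates to false; next t becomes 20; next v becomes 0; next at i=-2:; next v becomes 20; next at k=0:; next v becomes 20; next at k=1:; next v becomes 20; next at k=2:; next v becomes 20; next at i=-1:; next v becomes 40; next at k=0:; next v becomes 40; next at k=1:; next v becomes 40; next at k=2:; next v becomes 40; next s becomes 1; next at i=-1:; next s becomes -1; next r becomes -11; next final value 11
price_opt: t becomes 16; next u becomes 3; next v becomes 0; next at i=0:; next v becomes 5; next at j=0:; next v becomes 11; next at i=1:; next v becomes 11; next at j=0:; next v becomes 17; next at i=2:; next v becomes 17; next at j=0:; next v becomes 23; next u becomes 6; next final value 372
verdict: not equivalent; witness: x=-6, y=-5


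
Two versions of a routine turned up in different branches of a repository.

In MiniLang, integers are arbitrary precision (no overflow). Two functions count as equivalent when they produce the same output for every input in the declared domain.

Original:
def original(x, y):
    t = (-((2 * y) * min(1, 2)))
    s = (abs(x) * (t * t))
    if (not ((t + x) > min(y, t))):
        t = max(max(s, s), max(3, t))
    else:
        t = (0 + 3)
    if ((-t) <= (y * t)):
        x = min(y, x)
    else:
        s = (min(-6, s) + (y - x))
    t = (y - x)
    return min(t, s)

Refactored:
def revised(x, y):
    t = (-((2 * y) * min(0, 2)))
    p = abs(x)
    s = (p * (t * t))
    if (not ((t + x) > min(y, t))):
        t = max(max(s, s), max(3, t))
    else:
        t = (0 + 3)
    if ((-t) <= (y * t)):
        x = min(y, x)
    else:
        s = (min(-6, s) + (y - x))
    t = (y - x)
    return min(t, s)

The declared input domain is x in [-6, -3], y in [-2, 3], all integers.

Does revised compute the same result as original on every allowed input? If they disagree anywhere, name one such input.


Run the pair on x=-6, y=-1.
original: t=2, then s=24, then (not ((t + x) > min(y, t))) is true, then t=24, then ((-t) <= (y * t)) is true, then x=-6, then t=5, then returns 5
revised: t=0, then p=6, then s=0, then (not ((t + x) > min(y, t))) is true, then t=3, then ((-t) <= (y * t)) is true, then x=-6, then t=5, then returns 0
5 != 0, so the rewrite changes behavior.
verdict: not equivalent; witness: x=-6, y=-1


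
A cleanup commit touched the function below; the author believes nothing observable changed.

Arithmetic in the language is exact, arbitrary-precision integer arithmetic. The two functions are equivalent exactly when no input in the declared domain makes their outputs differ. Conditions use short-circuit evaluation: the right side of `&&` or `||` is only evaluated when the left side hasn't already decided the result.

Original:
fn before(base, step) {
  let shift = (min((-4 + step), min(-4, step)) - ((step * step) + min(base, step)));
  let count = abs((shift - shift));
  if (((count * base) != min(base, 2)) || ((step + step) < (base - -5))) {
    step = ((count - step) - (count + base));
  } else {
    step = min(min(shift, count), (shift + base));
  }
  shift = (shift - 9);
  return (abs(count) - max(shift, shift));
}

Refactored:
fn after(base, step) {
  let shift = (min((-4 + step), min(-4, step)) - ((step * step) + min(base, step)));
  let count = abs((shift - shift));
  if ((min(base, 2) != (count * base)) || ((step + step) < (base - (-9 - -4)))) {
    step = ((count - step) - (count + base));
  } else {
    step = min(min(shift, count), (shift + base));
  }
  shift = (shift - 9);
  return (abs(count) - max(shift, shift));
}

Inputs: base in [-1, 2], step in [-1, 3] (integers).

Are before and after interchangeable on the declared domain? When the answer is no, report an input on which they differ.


Behavior is preserved: although constant usage differs, plus arithmetic usage differs, the outputs never diverge.
As a probe, take base=1, step=3: before runs shift = -14; count = 0; (((count * base) != min(base, 2)) || ((step + step) < (base - -5))) -> true; step = -4; shift = -23; return 23; after runs shift = -14; count = 0; ((min(base, 2) != (count * base)) || ((step + step) < (base - (-9 - -4)))) -> true; step = -4; shift = -23; return 23; both end at 23.
Checked all 20 inputs in the declared domain: the outputs agree on every one.
verdict: equivalent


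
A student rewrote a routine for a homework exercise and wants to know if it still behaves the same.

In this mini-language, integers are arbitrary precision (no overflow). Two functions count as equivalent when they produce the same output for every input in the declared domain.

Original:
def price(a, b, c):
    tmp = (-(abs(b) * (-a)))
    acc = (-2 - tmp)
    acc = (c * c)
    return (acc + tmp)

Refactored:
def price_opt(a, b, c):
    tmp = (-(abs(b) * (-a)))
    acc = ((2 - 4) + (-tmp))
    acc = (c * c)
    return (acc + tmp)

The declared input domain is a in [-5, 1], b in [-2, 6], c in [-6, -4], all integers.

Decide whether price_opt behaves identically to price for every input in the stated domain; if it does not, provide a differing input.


The two are interchangeable: arithmetic usage differs, plus constant usage differs, and every declared input agrees.
One worked example (a=-2, b=5, c=-6) — price: tmp := -10 | acc := 8 | acc := 36 | result 26; price_opt: tmp := -10 | acc := 8 | acc := 36 | result 26; agreement on 26.
Sweeping the whole domain (189 inputs) finds no disagreement.
verdict: equivalent


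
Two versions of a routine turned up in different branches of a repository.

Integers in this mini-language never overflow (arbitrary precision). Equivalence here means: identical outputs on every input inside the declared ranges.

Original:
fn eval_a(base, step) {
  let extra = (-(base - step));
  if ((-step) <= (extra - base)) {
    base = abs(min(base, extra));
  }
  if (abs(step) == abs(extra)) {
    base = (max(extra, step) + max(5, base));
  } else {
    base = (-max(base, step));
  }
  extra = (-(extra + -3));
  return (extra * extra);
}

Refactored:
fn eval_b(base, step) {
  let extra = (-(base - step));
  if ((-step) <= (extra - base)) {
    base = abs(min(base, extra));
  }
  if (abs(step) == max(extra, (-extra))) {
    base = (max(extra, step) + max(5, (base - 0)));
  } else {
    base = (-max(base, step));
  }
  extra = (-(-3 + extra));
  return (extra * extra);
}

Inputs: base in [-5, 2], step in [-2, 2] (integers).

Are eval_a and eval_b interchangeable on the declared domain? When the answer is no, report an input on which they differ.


The two versions differ — the changes include constant usage differs; min/max/abs usage differs; arithmetic usage differs.
Spot check at base=-2, step=-2 — eval_a: extra=0, then ((-step) <= (extra - base)) is true, then base=2, then (abs(step) == abs(extra)) is false, then base=-2, then extra=3, then returns 9. eval_b: extra=0, then ((-step) <= (extra - base)) is true, then base=2, then (abs(step) == max(extra, (-extra))) is false, then base=-2, then extra=3, then returns 9. Both give 9.
Across all 40 domain points the two functions coincide.
verdict: equivalent


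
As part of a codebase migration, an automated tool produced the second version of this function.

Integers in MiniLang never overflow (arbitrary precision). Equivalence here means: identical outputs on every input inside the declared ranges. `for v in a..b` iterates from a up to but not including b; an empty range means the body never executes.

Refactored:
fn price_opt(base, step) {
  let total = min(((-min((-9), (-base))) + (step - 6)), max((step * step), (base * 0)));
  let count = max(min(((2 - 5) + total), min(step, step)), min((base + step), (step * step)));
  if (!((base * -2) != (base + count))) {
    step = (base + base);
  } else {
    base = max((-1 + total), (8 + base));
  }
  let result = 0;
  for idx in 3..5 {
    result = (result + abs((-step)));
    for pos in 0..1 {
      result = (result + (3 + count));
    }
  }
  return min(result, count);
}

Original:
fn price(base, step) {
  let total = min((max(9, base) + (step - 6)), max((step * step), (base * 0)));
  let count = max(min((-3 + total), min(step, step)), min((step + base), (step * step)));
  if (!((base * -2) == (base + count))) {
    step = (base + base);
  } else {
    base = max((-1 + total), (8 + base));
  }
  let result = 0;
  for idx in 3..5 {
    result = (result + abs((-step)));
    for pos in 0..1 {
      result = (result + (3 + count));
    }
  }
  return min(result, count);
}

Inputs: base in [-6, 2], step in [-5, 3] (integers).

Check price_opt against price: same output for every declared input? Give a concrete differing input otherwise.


The suspicious edit (`((base * -2) == (base + count))` became `((base * -2) != (base + count))`) never changes the result for any input inside the declared domain.
One worked example (base=-6, step=2) — price: total becomes 4; next count becomes 1; next (!((base * -2) == (base + count))) evaluates to true; next step becomes -12; next result becomes 0; next at idx=3:; next result becomes 12; next at pos=0:; next result becomes 16; next at idx=4:; next result becomes 28; next at pos=0:; next result becomes 32; next final value 1; price_opt: total becomes 4; next count becomes 1; next (!((base * -2) != (base + count))) evaluates to false; next base becomes 3; next result becomes 0; next at idx=3:; next result becomes 2; next at pos=0:; next result becomes 6; next at idx=4:; next result becomes 8; next at pos=0:; next result becomes 12; next final value 1; agreement on 1.
Checked all 81 inputs in the declared domain: the outputs agree on every one.
verdict: equivalent


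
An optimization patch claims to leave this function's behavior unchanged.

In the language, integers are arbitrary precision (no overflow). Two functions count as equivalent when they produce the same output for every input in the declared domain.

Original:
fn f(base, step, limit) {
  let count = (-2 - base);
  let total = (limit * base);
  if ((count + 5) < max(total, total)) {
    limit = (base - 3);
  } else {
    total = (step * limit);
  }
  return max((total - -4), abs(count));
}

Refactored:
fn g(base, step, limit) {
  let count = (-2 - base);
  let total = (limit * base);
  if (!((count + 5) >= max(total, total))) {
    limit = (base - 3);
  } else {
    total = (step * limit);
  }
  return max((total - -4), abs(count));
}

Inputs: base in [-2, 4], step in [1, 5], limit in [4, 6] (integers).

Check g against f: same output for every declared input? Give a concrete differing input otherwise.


Comparing the listings, the differences include: comparison usage differs; and boolean connective usage differs.
Spot check at base=3, step=5, limit=4 — f: count := -5 | total := 12 | ((count + 5) < max(total, total)): true | limit := 0 | result 16. g: count := -5 | total := 12 | (!((count + 5) >= max(total, total))): true | limit := 0 | result 16. Both give 16.
Every one of the 105 inputs gives matching results.
verdict: equivalent


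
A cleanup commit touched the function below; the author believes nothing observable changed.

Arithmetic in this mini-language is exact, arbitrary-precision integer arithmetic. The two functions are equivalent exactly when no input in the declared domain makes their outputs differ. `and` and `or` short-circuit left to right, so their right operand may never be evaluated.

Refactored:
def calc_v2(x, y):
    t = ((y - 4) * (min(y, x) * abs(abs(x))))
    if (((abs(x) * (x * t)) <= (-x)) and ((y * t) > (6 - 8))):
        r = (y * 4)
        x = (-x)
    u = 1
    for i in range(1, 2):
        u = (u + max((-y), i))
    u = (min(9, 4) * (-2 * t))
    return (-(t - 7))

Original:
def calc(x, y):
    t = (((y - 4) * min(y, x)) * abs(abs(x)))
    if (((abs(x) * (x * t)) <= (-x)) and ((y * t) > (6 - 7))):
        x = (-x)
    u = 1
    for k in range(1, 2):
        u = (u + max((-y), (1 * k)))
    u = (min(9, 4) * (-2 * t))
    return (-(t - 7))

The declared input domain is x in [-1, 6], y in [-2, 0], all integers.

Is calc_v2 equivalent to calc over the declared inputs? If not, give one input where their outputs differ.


The suspicious edit (`7` became `8`) never changes the result for any input inside the declared domain; all 24 inputs agree.
verdict: equivalent


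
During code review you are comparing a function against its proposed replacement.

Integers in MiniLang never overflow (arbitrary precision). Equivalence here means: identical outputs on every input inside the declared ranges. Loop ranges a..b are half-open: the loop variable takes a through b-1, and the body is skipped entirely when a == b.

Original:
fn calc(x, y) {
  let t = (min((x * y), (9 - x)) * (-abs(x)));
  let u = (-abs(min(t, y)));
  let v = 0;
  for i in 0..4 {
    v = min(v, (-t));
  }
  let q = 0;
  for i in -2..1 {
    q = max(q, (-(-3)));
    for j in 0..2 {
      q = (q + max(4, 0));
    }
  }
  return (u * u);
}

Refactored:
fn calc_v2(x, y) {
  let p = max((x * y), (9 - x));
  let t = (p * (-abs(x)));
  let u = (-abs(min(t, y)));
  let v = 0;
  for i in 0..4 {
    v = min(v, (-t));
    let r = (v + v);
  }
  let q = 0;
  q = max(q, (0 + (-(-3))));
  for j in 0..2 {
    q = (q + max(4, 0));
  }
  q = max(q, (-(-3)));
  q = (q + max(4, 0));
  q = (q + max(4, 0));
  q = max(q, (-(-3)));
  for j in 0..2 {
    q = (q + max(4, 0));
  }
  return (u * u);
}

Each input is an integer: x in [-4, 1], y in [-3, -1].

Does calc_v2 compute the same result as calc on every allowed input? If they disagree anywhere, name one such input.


These are not equivalent — on x=-4, y=-3 the outputs split (2304 vs 2704).
calc: t becomes -48; next u becomes -48; next v becomes 0; next at i=0:; next v becomes 0; next at i=1:; next v becomes 0; next at i=2:; next v becomes 0; next at i=3:; next v becomes 0; next q becomes 0; next at i=-2:; next q becomes 3; next at j=0:; next q becomes 7; next at j=1:; next q becomes 11; next at i=-1:; next q becomes 11; next at j=0:; next q becomes 15; next at j=1:; next q becomes 19; next at i=0:; next q becomes 19; next at j=0:; next q becomes 23; next at j=1:; next q becomes 27; next final value 2304
calc_v2: p becomes 13; next t becomes -52; next u becomes -52; next v becomes 0; next at i=0:; next v becomes 0; next r becomes 0; next at i=1:; next v becomes 0; next r becomes 0; next at i=2:; next v becomes 0; next r becomes 0; next at i=3:; next v becomes 0; next r becomes 0; next q becomes 0; next q becomes 3; next at j=0:; next q becomes 7; next at j=1:; next q becomes 11; next q becomes 11; next q becomes 15; next q becomes 19; next q becomes 19; next at j=0:; next q becomes 23; next at j=1:; next q becomes 27; next final value 2704
verdict: not equivalent; witness: x=-4, y=-3


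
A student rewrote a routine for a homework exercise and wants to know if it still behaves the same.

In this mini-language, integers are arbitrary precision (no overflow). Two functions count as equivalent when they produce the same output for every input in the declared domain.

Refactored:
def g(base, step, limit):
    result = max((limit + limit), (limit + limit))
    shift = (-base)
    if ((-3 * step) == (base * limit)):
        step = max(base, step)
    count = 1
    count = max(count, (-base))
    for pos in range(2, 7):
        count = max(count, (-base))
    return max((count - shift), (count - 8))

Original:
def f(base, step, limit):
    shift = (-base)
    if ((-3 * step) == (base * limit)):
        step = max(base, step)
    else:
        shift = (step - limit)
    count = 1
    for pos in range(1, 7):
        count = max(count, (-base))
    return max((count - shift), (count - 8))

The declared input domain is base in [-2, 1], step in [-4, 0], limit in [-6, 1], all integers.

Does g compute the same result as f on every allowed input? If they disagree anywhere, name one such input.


base=-2, step=-4, limit=-5 yields 1 from f but 0 from g.
verdict: not equivalent; witness: base=-2, step=-4, limit=-5


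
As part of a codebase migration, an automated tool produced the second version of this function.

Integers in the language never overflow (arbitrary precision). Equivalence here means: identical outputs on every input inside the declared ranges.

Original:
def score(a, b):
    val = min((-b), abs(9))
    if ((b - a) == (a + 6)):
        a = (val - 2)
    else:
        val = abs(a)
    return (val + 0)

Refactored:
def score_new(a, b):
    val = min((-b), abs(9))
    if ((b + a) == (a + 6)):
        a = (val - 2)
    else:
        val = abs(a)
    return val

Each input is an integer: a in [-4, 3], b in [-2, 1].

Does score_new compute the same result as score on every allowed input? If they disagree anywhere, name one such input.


Take a=-4, b=-2.
score: val = 2; ((b - a) == (a + 6)) -> true; a = 0; return 2
score_new: val = 2; ((b + a) == (a + 6)) -> false; val = 4; return 4
2 and 4 differ, so these are not the same function on this domain.
verdict: not equivalent; witness: a=-4, b=-2


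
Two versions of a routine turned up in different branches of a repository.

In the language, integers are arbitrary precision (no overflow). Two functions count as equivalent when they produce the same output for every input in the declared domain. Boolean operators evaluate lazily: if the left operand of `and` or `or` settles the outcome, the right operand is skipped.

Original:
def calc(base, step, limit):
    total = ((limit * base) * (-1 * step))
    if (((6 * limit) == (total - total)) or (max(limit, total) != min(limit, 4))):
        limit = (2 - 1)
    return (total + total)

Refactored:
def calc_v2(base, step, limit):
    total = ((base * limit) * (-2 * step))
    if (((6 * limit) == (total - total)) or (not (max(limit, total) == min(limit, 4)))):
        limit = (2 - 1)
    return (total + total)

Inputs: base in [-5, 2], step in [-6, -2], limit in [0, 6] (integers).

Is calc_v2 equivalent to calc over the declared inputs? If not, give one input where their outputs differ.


The rewrite breaks on base=-5, step=-6, limit=1, where the results are -60 and -120.
calc: total=-30, then (((6 * limit) == (total - total)) or (max(limit, total) != min(limit, 4))) is false, then returns -60
calc_v2: total=-60, then (((6 * limit) == (total - total)) or (not (max(limit, total) == min(limit, 4)))) is false, then returns -120
verdict: not equivalent; witness: base=-5, step=-6, limit=1


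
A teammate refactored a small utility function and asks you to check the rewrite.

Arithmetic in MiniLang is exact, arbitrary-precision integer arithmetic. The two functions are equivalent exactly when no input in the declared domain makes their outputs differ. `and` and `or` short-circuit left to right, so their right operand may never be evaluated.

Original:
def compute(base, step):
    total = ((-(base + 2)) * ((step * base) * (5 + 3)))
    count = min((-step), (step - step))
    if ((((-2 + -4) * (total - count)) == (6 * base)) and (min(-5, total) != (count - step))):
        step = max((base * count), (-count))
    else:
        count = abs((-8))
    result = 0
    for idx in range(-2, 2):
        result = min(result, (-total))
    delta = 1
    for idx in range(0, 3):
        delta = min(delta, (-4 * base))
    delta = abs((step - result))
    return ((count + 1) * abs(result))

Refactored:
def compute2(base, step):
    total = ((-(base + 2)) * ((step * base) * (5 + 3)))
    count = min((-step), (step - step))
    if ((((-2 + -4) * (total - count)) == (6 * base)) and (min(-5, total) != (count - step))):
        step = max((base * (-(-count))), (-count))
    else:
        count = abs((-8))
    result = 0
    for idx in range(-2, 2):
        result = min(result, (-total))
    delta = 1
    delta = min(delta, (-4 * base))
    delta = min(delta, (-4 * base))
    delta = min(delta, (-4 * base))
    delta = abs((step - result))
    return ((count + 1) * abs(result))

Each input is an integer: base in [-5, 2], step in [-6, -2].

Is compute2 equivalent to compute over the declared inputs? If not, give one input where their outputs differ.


Behavior is preserved: although constant usage differs, plus arithmetic usage differs, plus loop structure differs, plus statement counts differ, plus min/max/abs usage differs, the outputs never diverge.
Spot check at base=-5, step=-6 — compute: total=720, then count=0, then ((((-2 + -4) * (total - count)) == (6 * base)) and (min(-5, total) != (count - step))) is false, then count=8, then result=0, then (idx=-2), then result=-720, then (idx=-1), then result=-720, then (idx=0), then result=-720, then (idx=1), then result=-720, then delta=1, then (idx=0), then delta=1, then (idx=1), then delta=1, then (idx=2), then delta=1, then delta=714, then returns 6480. compute2: total=720, then count=0, then ((((-2 + -4) * (total - count)) == (6 * base)) and (min(-5, total) != (count - step))) is false, then count=8, then result=0, then (idx=-2), then result=-720, then (idx=-1), then result=-720, then (idx=0), then result=-720, then (idx=1), then result=-720, then delta=1, then delta=1, then delta=1, then delta=1, then delta=714, then returns 6480. Both give 6480.
An exhaustive pass over the 40 declared inputs shows identical outputs.
verdict: equivalent


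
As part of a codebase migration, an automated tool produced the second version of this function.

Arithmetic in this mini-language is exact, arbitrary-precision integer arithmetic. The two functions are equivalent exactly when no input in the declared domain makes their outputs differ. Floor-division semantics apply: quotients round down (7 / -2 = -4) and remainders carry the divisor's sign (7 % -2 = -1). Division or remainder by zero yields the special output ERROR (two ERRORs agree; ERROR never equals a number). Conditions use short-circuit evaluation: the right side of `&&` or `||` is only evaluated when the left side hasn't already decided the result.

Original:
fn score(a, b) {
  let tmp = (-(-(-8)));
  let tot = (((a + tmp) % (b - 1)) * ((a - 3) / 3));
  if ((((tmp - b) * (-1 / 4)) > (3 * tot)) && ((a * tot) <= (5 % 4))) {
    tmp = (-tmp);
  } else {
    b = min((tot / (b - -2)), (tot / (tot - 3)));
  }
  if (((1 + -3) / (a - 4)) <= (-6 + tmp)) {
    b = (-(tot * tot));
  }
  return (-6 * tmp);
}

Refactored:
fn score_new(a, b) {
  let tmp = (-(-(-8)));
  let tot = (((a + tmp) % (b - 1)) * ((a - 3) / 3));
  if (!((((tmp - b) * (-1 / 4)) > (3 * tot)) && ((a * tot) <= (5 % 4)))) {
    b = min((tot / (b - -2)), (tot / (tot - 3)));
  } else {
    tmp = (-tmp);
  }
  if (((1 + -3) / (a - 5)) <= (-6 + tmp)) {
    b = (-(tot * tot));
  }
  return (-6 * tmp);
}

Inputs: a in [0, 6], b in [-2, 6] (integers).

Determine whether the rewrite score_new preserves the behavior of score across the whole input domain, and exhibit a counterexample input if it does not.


These are not equivalent — on a=4, b=-2 the outputs split (ERROR vs -48).
score: tmp=-8, then tot=0, then ((((tmp - b) * (-1 / 4)) > (3 * tot)) && ((a * tot) <= (5 % 4))) is true, then tmp=8, then a zero divisor aborts: ERROR
score_new: tmp=-8, then tot=0, then (!((((tmp - b) * (-1 / 4)) > (3 * tot)) && ((a * tot) <= (5 % 4)))) is false, then tmp=8, then (((1 + -3) / (a - 5)) <= (-6 + tmp)) is true, then b=0, then returns -48
verdict: not equivalent; witness: a=4, b=-2


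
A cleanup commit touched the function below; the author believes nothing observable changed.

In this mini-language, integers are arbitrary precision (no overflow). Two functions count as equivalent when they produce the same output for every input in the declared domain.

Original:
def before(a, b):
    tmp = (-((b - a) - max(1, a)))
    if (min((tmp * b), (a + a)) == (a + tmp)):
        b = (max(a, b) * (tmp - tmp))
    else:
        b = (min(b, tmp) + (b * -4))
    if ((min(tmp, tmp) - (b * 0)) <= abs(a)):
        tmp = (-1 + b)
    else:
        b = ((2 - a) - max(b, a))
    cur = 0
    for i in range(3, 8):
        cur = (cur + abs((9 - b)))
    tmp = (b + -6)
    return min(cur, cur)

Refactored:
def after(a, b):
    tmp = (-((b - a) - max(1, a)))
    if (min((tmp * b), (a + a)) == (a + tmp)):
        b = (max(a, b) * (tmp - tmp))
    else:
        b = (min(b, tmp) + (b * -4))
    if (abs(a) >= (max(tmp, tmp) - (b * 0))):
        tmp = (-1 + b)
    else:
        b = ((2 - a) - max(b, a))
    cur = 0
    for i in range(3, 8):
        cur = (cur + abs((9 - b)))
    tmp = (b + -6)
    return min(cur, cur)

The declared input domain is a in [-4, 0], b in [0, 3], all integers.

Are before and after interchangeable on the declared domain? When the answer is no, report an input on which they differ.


The suspicious edit (`min(tmp, tmp)` became `max(tmp, tmp)`) never changes the result for any input inside the declared domain.
One worked example (a=-4, b=1) — before: tmp becomes -4; next (min((tmp * b), (a + a)) == (a + tmp)) evaluates to true; next b becomes 0; next ((min(tmp, tmp) - (b * 0)) <= abs(a)) evaluates to true; next tmp becomes -1; next cur becomes 0; next at i=3:; next cur becomes 9; next at i=4:; next cur becomes 18; next at i=5:; next cur becomes 27; next at i=6:; next cur becomes 36; next at i=7:; next cur becomes 45; next tmp becomes -6; next final value 45; after: tmp becomes -4; next (min((tmp * b), (a + a)) == (a + tmp)) evaluates to true; next b becomes 0; next (abs(a) >= (max(tmp, tmp) - (b * 0))) evaluates to true; next tmp becomes -1; next cur becomes 0; next at i=3:; next cur becomes 9; next at i=4:; next cur becomes 18; next at i=5:; next cur becomes 27; next at i=6:; next cur becomes 36; next at i=7:; next cur becomes 45; next tmp becomes -6; next final value 45; agreement on 45.
Sweeping the whole domain (20 inputs) finds no disagreement.
verdict: equivalent
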